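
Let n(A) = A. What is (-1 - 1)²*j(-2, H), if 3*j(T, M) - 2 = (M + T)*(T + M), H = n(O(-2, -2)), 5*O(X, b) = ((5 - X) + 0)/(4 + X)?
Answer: 123/25 ≈ 4.9200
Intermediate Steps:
O(X, b) = (5 - X)/(5*(4 + X)) (O(X, b) = (((5 - X) + 0)/(4 + X))/5 = ((5 - X)/(4 + X))/5 = (5 - X)/(5*(4 + X)))
H = 7/10 (H = (5 - 1*(-2))/(5*(4 - 2)) = (⅕)*(5 + 2)/2 = (⅕)*(½)*7 = 7/10 ≈ 0.70000)
j(T, M) = ⅔ + (M + T)²/3 (j(T, M) = ⅔ + ((M + T)*(T + M))/3 = ⅔ + ((M + T)*(M + T))/3 = ⅔ + (M + T)²/3)
(-1 - 1)²*j(-2, H) = (-1 - 1)²*(⅔ + (7/10 - 2)²/3) = (-2)²*(⅔ + (-13/10)²/3) = 4*(⅔ + (⅓)*(169/100)) = 4*(⅔ + 169/300) = 4*(123/100) = 123/25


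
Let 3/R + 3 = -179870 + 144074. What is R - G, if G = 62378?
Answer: -744356675/11933 ≈ -62378.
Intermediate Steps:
R = -1/11933 (R = 3/(-3 + (-179870 + 144074)) = 3/(-3 - 35796) = 3/(-35799) = 3*(-1/35799) = -1/11933 ≈ -8.3801e-5)
R - G = -1/11933 - 1*62378 = -1/11933 - 62378 = -744356675/11933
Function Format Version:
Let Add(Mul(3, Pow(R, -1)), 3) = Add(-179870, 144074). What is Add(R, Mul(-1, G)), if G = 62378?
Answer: Rational(-744356675, 11933) ≈ -62378.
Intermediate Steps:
R = Rational(-1, 11933) (R = Mul(3, Pow(Add(-3, Add(-179870, 144074)), -1)) = Mul(3, Pow(Add(-3, -35796), -1)) = Mul(3, Pow(-35799, -1)) = Mul(3, Rational(-1, 35799)) = Rational(-1, 11933) ≈ -8.3801e-5)
Add(R, Mul(-1, G)) = Add(Rational(-1, 11933), Mul(-1, 62378)) = Add(Rational(-1, 11933), -62378) = Rational(-744356675, 11933)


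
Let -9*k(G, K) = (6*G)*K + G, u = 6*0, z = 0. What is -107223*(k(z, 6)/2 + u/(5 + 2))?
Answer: 0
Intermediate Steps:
u = 0
k(G, K) = -G/9 - 2*G*K/3 (k(G, K) = -((6*G)*K + G)/9 = -(6*G*K + G)/9 = -(G + 6*G*K)/9 = -G/9 - 2*G*K/3)
-107223*(k(z, 6)/2 + u/(5 + 2)) = -107223*(-⅑*0*(1 + 6*6)/2 + 0/(5 + 2)) = -107223*(-⅑*0*(1 + 36)*(½) + 0/7) = -107223*(-⅑*0*37*(½) + 0*(⅐)) = -107223*(0*(½) + 0) = -107223*(0 + 0) = -107223*0 = 0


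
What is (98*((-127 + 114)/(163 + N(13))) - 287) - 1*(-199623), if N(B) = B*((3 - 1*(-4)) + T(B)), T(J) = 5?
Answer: 63586910/319 ≈ 1.9933e+5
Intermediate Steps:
N(B) = 12*B (N(B) = B*((3 - 1*(-4)) + 5) = B*((3 + 4) + 5) = B*(7 + 5) = B*12 = 12*B)
(98*((-127 + 114)/(163 + N(13))) - 287) - 1*(-199623) = (98*((-127 + 114)/(163 + 12*13)) - 287) - 1*(-199623) = (98*(-13/(163 + 156)) - 287) + 199623 = (98*(-13/319) - 287) + 199623 = (-1274/319 - 287) + 199623 = -92827/319 + 199623 = 63586910/319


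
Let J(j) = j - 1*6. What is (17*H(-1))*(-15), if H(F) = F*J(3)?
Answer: -765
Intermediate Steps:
J(j) = -6 + j (J(j) = j - 6 = -6 + j)
H(F) = -3*F (H(F) = F*(-6 + 3) = F*(-3) = -3*F)
(17*H(-1))*(-15) = (17*(-3*(-1)))*(-15) = (17*3)*(-15) = 51*(-15) = -765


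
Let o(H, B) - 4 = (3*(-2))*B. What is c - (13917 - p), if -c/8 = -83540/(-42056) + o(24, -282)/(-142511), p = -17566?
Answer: -23598278276905/749180327 ≈ -31499.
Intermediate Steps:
o(H, B) = 4 - 6*B (o(H, B) = 4 + (3*(-2))*B = 4 - 6*B)
c = -11834041964/749180327 (c = -8*(-83540/(-42056) + (4 - 6*(-282))/(-142511)) = -8*(-83540*(-1/42056) + (4 + 1692)*(-1/142511)) = -8*(20885/10514 + 1696*(-1/142511)) = -8*(20885/10514 - 1696/142511) = -8*2958510491/1498360654 = -11834041964/749180327 ≈ -15.796)
c - (13917 - p) = -11834041964/749180327 - (13917 - 1*(-17566)) = -11834041964/749180327 - (13917 + 17566) = -11834041964/749180327 - 1*31483 = -11834041964/749180327 - 31483 = -23598278276905/749180327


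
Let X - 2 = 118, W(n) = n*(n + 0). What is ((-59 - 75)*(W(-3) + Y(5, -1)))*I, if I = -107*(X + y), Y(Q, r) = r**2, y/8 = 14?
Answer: 33264160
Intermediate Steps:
y = 112 (y = 8*14 = 112)
W(n) = n**2 (W(n) = n*n = n**2)
X = 120 (X = 2 + 118 = 120)
I = -24824 (I = -107*(120 + 112) = -107*232 = -24824)
((-59 - 75)*(W(-3) + Y(5, -1)))*I = ((-59 - 75)*((-3)**2 + (-1)**2))*(-24824) = -134*(9 + 1)*(-24824) = -134*10*(-24824) = -1340*(-24824) = 33264160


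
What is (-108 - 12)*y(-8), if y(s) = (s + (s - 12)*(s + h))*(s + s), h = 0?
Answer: 291840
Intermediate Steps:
y(s) = 2*s*(s + s*(-12 + s)) (y(s) = (s + (s - 12)*(s + 0))*(s + s) = (s + (-12 + s)*s)*(2*s) = (s + s*(-12 + s))*(2*s) = 2*s*(s + s*(-12 + s)))
(-108 - 12)*y(-8) = (-108 - 12)*(2*(-8)²*(-11 - 8)) = -240*64*(-19) = -120*(-2432) = 291840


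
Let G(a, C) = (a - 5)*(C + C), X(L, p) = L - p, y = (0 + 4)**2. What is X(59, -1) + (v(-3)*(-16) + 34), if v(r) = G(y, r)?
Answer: 1150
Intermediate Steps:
y = 16 (y = 4**2 = 16)
G(a, C) = 2*C*(-5 + a) (G(a, C) = (-5 + a)*(2*C) = 2*C*(-5 + a))
v(r) = 22*r (v(r) = 2*r*(-5 + 16) = 2*r*11 = 22*r)
X(59, -1) + (v(-3)*(-16) + 34) = (59 - 1*(-1)) + ((22*(-3))*(-16) + 34) = (59 + 1) + (-66*(-16) + 34) = 60 + (1056 + 34) = 60 + 1090 = 1150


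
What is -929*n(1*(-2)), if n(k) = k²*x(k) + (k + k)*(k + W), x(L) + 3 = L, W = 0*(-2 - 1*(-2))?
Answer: 11148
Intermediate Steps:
W = 0 (W = 0*(-2 + 2) = 0*0 = 0)
x(L) = -3 + L
n(k) = 2*k² + k²*(-3 + k) (n(k) = k²*(-3 + k) + (k + k)*(k + 0) = k²*(-3 + k) + (2*k)*k = k²*(-3 + k) + 2*k² = 2*k² + k²*(-3 + k))
-929*n(1*(-2)) = -929*(1*(-2))²*(-1 + 1*(-2)) = -929*(-2)²*(-1 - 2) = -3716*(-3) = -929*(-12) = 11148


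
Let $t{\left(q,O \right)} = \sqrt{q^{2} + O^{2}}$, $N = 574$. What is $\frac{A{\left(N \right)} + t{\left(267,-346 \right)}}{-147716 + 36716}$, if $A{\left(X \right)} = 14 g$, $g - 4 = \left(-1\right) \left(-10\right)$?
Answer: $- \frac{49}{27750} - \frac{\sqrt{191005}}{111000} \approx -0.0057031$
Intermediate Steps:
$t{\left(q,O \right)} = \sqrt{O^{2} + q^{2}}$
$g = 14$ ($g = 4 - -10 = 4 + 10 = 14$)
$A{\left(X \right)} = 196$ ($A{\left(X \right)} = 14 \cdot 14 = 196$)
$\frac{A{\left(N \right)} + t{\left(267,-346 \right)}}{-147716 + 36716} = \frac{196 + \sqrt{\left(-346\right)^{2} + 267^{2}}}{-147716 + 36716} = \frac{196 + \sqrt{119716 + 71289}}{-111000} = \left(196 + \sqrt{191005}\right) \left(- \frac{1}{111000}\right) = - \frac{49}{27750} - \frac{\sqrt{191005}}{111000}$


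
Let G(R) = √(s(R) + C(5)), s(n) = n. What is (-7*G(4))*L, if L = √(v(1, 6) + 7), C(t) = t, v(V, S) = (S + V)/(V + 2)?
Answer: -14*√21 ≈ -64.156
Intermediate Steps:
v(V, S) = (S + V)/(2 + V)
G(R) = √(5 + R) (G(R) = √(R + 5) = √(5 + R))
L = 2*√21/3 (L = √((6 + 1)/(2 + 1) + 7) = √(7/3 + 7) = √(28/3) = 2*√21/3 ≈ 3.0550)
(-7*G(4))*L = (-7*√(5 + 4))*(2*√21/3) = (-7*√9)*(2*√21/3) = (-7*3)*(2*√21/3) = -14*√21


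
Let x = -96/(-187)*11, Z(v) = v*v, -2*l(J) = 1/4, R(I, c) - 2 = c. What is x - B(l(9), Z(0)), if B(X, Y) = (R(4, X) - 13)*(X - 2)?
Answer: -19577/1088 ≈ -17.994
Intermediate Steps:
R(I, c) = 2 + c
l(J) = -1/8 (l(J) = -1/2/4 = -1/2*1/4 = -1/8)
Z(v) = v**2
B(X, Y) = (-11 + X)*(-2 + X) (B(X, Y) = ((2 + X) - 13)*(X - 2) = (-11 + X)*(-2 + X))
x = 96/17 (x = -96*(-1/187)*11 = (96/187)*11 = 96/17 ≈ 5.6471)
x - B(l(9), Z(0)) = 96/17 - (22 + (-1/8)**2 - 13*(-1/8)) = 96/17 - (22 + 1/64 + 13/8) = 96/17 - 1*1513/64 = 96/17 - 1513/64 = -19577/1088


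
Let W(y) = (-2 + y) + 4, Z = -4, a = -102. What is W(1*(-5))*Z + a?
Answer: -90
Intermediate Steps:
W(y) = 2 + y
W(1*(-5))*Z + a = (2 + 1*(-5))*(-4) - 102 = (2 - 5)*(-4) - 102 = -3*(-4) - 102 = 12 - 102 = -90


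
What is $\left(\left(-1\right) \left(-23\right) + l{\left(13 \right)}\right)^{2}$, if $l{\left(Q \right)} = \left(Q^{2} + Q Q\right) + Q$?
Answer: $139876$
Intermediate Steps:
$l{\left(Q \right)} = Q + 2 Q^{2}$ ($l{\left(Q \right)} = \left(Q^{2} + Q^{2}\right) + Q = 2 Q^{2} + Q = Q + 2 Q^{2}$)
$\left(\left(-1\right) \left(-23\right) + l{\left(13 \right)}\right)^{2} = \left(\left(-1\right) \left(-23\right) + 13 \left(1 + 2 \cdot 13\right)\right)^{2} = \left(23 + 13 \left(1 + 26\right)\right)^{2} = \left(23 + 13 \cdot 27\right)^{2} = \left(23 + 351\right)^{2} = 374^{2} = 139876$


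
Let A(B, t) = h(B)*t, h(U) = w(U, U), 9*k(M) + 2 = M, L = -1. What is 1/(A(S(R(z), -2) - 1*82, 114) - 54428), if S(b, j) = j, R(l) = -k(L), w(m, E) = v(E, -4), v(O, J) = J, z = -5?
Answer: -1/54884 ≈ -1.8220e-5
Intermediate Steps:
k(M) = -2/9 + M/9
w(m, E) = -4
h(U) = -4
R(l) = ⅓ (R(l) = -(-2/9 + (⅑)*(-1)) = -(-2/9 - ⅑) = -1*(-⅓) = ⅓)
A(B, t) = -4*t
1/(A(S(R(z), -2) - 1*82, 114) - 54428) = 1/(-4*114 - 54428) = 1/(-456 - 54428) = 1/(-54884) = -1/54884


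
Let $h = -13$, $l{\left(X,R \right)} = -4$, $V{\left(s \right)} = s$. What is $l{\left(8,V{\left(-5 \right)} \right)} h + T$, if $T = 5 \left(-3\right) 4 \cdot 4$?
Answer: $-188$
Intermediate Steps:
$T = -240$ ($T = \left(-15\right) 4 \cdot 4 = \left(-60\right) 4 = -240$)
$l{\left(8,V{\left(-5 \right)} \right)} h + T = \left(-4\right) \left(-13\right) - 240 = 52 - 240 = -188$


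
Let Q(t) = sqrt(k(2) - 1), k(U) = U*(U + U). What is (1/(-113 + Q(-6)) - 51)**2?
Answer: 105942112658/40717161 + 650975*sqrt(7)/81434322 ≈ 2601.9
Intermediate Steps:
k(U) = 2*U**2 (k(U) = U*(2*U) = 2*U**2)
Q(t) = sqrt(7) (Q(t) = sqrt(2*2**2 - 1) = sqrt(2*4 - 1) = sqrt(8 - 1) = sqrt(7))
(1/(-113 + Q(-6)) - 51)**2 = (1/(-113 + sqrt(7)) - 51)**2 = (-51 + 1/(-113 + sqrt(7)))**2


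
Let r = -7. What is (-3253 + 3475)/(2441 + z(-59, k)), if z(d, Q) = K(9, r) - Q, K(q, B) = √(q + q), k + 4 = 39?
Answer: 29674/321601 - 37*√2/321601 ≈ 0.092107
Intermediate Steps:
k = 35 (k = -4 + 39 = 35)
K(q, B) = √2*√q (K(q, B) = √(2*q) = √2*√q)
z(d, Q) = -Q + 3*√2 (z(d, Q) = √2*√9 - Q = √2*3 - Q = 3*√2 - Q = -Q + 3*√2)
(-3253 + 3475)/(2441 + z(-59, k)) = (-3253 + 3475)/(2441 + (-1*35 + 3*√2)) = 222/(2441 + (-35 + 3*√2)) = 222/(2406 + 3*√2)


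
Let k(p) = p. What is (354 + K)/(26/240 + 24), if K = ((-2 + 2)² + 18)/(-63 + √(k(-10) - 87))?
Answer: 86293800/5881469 - 1080*I*√97/5881469 ≈ 14.672 - 0.0018085*I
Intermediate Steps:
K = 18/(-63 + I*√97) (K = ((-2 + 2)² + 18)/(-63 + √(-10 - 87)) = (0² + 18)/(-63 + √(-97)) = (0 + 18)/(-63 + I*√97) = 18/(-63 + I*√97) ≈ -0.2789 - 0.0436*I)
(354 + K)/(26/240 + 24) = (354 + (-567/2033 - 9*I*√97/2033))/(26/240 + 24) = (719115/2033 - 9*I*√97/2033)/(26*(1/240) + 24) = (719115/2033 - 9*I*√97/2033)/(13/120 + 24) = (719115/2033 - 9*I*√97/2033)/(2893/120) = (719115/2033 - 9*I*√97/2033)*(120/2893) = 86293800/5881469 - 1080*I*√97/5881469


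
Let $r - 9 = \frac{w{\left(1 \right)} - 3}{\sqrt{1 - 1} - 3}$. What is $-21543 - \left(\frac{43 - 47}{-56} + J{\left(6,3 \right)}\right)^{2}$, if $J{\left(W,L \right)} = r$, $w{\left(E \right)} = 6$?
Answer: $- \frac{4235197}{196} \approx -21608.0$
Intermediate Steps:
$r = 8$ ($r = 9 + \frac{6 - 3}{\sqrt{1 - 1} - 3} = 9 + \frac{3}{\sqrt{0} - 3} = 9 + \frac{3}{0 - 3} = 9 + \frac{3}{-3} = 9 + 3 \left(- \frac{1}{3}\right) = 9 - 1 = 8$)
$J{\left(W,L \right)} = 8$
$-21543 - \left(\frac{43 - 47}{-56} + J{\left(6,3 \right)}\right)^{2} = -21543 - \left(\frac{43 - 47}{-56} + 8\right)^{2} = -21543 - \left(\left(43 - 47\right) \left(- \frac{1}{56}\right) + 8\right)^{2} = -21543 - \left(\left(-4\right) \left(- \frac{1}{56}\right) + 8\right)^{2} = -21543 - \left(\frac{1}{14} + 8\right)^{2} = -21543 - \left(\frac{113}{14}\right)^{2} = -21543 - \frac{12769}{196} = - \frac{4235197}{196}$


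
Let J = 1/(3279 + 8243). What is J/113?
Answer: 1/1301986 ≈ 7.6806e-7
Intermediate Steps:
J = 1/11522 ≈ 8.6791e-5
J/113 = (1/11522)/113 = (1/11522)*(1/113) = 1/1301986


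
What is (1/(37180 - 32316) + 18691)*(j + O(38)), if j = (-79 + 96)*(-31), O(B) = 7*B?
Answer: -23728299525/4864 ≈ -4.8784e+6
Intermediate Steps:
j = -527 (j = 17*(-31) = -527)
(1/(37180 - 32316) + 18691)*(j + O(38)) = (1/(37180 - 32316) + 18691)*(-527 + 7*38) = (1/4864 + 18691)*(-527 + 266) = (1/4864 + 18691)*(-261) = (90913025/4864)*(-261) = -23728299525/4864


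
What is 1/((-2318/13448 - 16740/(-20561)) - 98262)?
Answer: -138252164/13584845409407 ≈ -1.0177e-5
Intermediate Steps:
1/((-2318/13448 - 16740/(-20561)) - 98262) = 1/((-2318*1/13448 - 16740*(-1/20561)) - 98262) = 1/((-1159/6724 + 16740/20561) - 98262) = 1/(88729561/138252164 - 98262) = 1/(-13584845409407/138252164) = -138252164/13584845409407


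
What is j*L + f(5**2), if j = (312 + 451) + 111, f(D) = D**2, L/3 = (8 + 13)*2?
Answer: 110749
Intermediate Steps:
L = 126 (L = 3*((8 + 13)*2) = 3*(21*2) = 3*42 = 126)
j = 874 (j = 763 + 111 = 874)
j*L + f(5**2) = 874*126 + (5**2)**2 = 110124 + 25**2 = 110124 + 625 = 110749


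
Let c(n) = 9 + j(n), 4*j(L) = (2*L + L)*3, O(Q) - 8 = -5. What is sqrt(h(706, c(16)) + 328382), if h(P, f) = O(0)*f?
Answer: sqrt(328517) ≈ 573.16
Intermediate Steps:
O(Q) = 3 (O(Q) = 8 - 5 = 3)
j(L) = 9*L/4 (j(L) = ((2*L + L)*3)/4 = ((3*L)*3)/4 = (9*L)/4 = 9*L/4)
c(n) = 9 + 9*n/4
h(P, f) = 3*f
sqrt(h(706, c(16)) + 328382) = sqrt(3*(9 + (9/4)*16) + 328382) = sqrt(3*(9 + 36) + 328382) = sqrt(3*45 + 328382) = sqrt(135 + 328382) = sqrt(328517)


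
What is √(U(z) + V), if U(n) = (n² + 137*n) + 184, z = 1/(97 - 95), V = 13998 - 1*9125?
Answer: √20503/2 ≈ 71.594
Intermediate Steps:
V = 4873 (V = 13998 - 9125 = 4873)
z = ½ (z = 1/2 = ½ ≈ 0.50000)
U(n) = 184 + n² + 137*n
√(U(z) + V) = √((184 + (½)² + 137*(½)) + 4873) = √((184 + ¼ + 137/2) + 4873) = √(1011/4 + 4873) = √(20503/4) = √20503/2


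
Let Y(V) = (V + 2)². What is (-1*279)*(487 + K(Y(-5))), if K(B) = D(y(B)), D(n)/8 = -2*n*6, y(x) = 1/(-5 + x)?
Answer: -129177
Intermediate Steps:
Y(V) = (2 + V)²
D(n) = -96*n (D(n) = 8*(-2*n*6) = 8*(-12*n) = -96*n)
K(B) = -96/(-5 + B)
(-1*279)*(487 + K(Y(-5))) = (-1*279)*(487 - 96/(-5 + (2 - 5)²)) = -279*(487 - 96/(-5 + (-3)²)) = -279*(487 - 96/(-5 + 9)) = -279*(487 - 96/4) = -279*(487 - 96*¼) = -279*(487 - 24) = -279*463 = -129177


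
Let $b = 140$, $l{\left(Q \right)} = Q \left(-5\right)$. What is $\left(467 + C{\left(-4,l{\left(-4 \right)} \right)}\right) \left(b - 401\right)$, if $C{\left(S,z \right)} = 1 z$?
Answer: $-127107$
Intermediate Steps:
$l{\left(Q \right)} = - 5 Q$
$C{\left(S,z \right)} = z$
$\left(467 + C{\left(-4,l{\left(-4 \right)} \right)}\right) \left(b - 401\right) = \left(467 - -20\right) \left(140 - 401\right) = \left(467 + 20\right) \left(-261\right) = 487 \left(-261\right) = -127107$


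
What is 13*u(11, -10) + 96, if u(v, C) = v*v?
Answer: 1669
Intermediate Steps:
u(v, C) = v²
13*u(11, -10) + 96 = 13*11² + 96 = 13*121 + 96 = 1573 + 96 = 1669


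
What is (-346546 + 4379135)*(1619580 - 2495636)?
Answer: -3532773788984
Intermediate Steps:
(-346546 + 4379135)*(1619580 - 2495636) = 4032589*(-876056) = -3532773788984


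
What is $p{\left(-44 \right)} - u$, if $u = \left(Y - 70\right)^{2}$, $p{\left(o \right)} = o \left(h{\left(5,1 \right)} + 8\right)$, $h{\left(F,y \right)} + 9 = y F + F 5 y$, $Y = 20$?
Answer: $-3776$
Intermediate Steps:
$h{\left(F,y \right)} = -9 + 6 F y$ ($h{\left(F,y \right)} = -9 + \left(y F + F 5 y\right) = -9 + \left(F y + 5 F y\right) = -9 + 6 F y$)
$p{\left(o \right)} = 29 o$ ($p{\left(o \right)} = o \left(\left(-9 + 6 \cdot 5 \cdot 1\right) + 8\right) = o \left(\left(-9 + 30\right) + 8\right) = o \left(21 + 8\right) = o 29 = 29 o$)
$u = 2500$ ($u = \left(20 - 70\right)^{2} = \left(-50\right)^{2} = 2500$)
$p{\left(-44 \right)} - u = 29 \left(-44\right) - 2500 = -1276 - 2500 = -3776$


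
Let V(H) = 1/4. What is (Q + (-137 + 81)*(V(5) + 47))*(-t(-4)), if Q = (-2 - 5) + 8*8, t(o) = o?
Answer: -10356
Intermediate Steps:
Q = 57 (Q = -7 + 64 = 57)
V(H) = ¼
(Q + (-137 + 81)*(V(5) + 47))*(-t(-4)) = (57 + (-137 + 81)*(¼ + 47))*(-1*(-4)) = (57 - 56*189/4)*4 = (57 - 2646)*4 = -2589*4 = -10356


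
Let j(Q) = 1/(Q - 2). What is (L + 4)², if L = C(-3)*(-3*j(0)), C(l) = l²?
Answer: 1225/4 ≈ 306.25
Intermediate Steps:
j(Q) = 1/(-2 + Q)
L = 27/2 (L = (-3)²*(-3/(-2 + 0)) = 9*(-3/(-2)) = 9*(-3*(-½)) = 9*(3/2) = 27/2 ≈ 13.500)
(L + 4)² = (27/2 + 4)² = (35/2)² = 1225/4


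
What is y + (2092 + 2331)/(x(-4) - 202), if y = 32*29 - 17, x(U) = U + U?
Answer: 186887/210 ≈ 889.94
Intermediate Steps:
x(U) = 2*U
y = 911 (y = 928 - 17 = 911)
y + (2092 + 2331)/(x(-4) - 202) = 911 + (2092 + 2331)/(2*(-4) - 202) = 911 + 4423/(-8 - 202) = 911 + 4423/(-210) = 911 + 4423*(-1/210) = 911 - 4423/210 = 186887/210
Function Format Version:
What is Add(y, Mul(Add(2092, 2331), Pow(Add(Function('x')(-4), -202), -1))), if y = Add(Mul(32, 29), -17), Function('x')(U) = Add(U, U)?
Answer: Rational(186887, 210) ≈ 889.94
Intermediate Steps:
Function('x')(U) = Mul(2, U)
y = 911 (y = Add(928, -17) = 911)
Add(y, Mul(Add(2092, 2331), Pow(Add(Function('x')(-4), -202), -1))) = Add(911, Mul(Add(2092, 2331), Pow(Add(Mul(2, -4), -202), -1))) = Add(911, Mul(4423, Pow(Add(-8, -202), -1))) = Add(911, Mul(4423, Pow(-210, -1))) = Add(911, Mul(4423, Rational(-1, 210))) = Add(911, Rational(-4423, 210)) = Rational(186887, 210)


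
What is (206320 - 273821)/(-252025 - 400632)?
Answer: 67501/652657 ≈ 0.10342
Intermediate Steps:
(206320 - 273821)/(-252025 - 400632) = -67501/(-652657) = -67501*(-1/652657) = 67501/652657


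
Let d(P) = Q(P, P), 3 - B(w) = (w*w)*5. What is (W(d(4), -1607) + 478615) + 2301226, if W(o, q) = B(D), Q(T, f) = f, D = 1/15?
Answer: 125092979/45 ≈ 2.7798e+6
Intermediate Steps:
D = 1/15 ≈ 0.066667
B(w) = 3 - 5*w² (B(w) = 3 - w*w*5 = 3 - w²*5 = 3 - 5*w²)
d(P) = P
W(o, q) = 134/45 (W(o, q) = 3 - 5*(1/15)² = 3 - 5*1/225 = 3 - 1/45 = 134/45)
(W(d(4), -1607) + 478615) + 2301226 = (134/45 + 478615) + 2301226 = 21537809/45 + 2301226 = 125092979/45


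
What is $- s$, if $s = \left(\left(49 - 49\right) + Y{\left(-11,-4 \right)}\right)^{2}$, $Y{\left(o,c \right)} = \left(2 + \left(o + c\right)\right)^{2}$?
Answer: $-28561$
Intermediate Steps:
$Y{\left(o,c \right)} = \left(2 + c + o\right)^{2}$ ($Y{\left(o,c \right)} = \left(2 + \left(c + o\right)\right)^{2} = \left(2 + c + o\right)^{2}$)
$s = 28561$ ($s = \left(\left(49 - 49\right) + \left(2 - 4 - 11\right)^{2}\right)^{2} = \left(0 + \left(-13\right)^{2}\right)^{2} = \left(0 + 169\right)^{2} = 169^{2} = 28561$)
$- s = \left(-1\right) 28561 = -28561$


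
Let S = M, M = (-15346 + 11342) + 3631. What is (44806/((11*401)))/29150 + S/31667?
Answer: -23270855424/2035881721775 ≈ -0.011430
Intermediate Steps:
M = -373 (M = -4004 + 3631 = -373)
S = -373
(44806/((11*401)))/29150 + S/31667 = (44806/((11*401)))/29150 - 373/31667 = (44806/4411)*(1/29150) - 373*1/31667 = (44806*(1/4411))*(1/29150) - 373/31667 = (44806/4411)*(1/29150) - 373/31667 = 22403/64290325 - 373/31667 = -23270855424/2035881721775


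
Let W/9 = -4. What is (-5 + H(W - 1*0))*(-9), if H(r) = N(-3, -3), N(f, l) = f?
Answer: 72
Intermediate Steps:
W = -36 (W = 9*(-4) = -36)
H(r) = -3
(-5 + H(W - 1*0))*(-9) = (-5 - 3)*(-9) = -8*(-9) = 72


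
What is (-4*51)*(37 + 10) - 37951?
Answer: -47539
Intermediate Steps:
(-4*51)*(37 + 10) - 37951 = -204*47 - 37951 = -9588 - 37951 = -47539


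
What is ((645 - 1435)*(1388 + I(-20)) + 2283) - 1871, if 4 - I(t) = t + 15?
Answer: -1103218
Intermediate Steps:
I(t) = -11 - t (I(t) = 4 - (t + 15) = 4 - (15 + t) = 4 + (-15 - t) = -11 - t)
((645 - 1435)*(1388 + I(-20)) + 2283) - 1871 = ((645 - 1435)*(1388 + (-11 - 1*(-20))) + 2283) - 1871 = (-790*(1388 + (-11 + 20)) + 2283) - 1871 = (-790*(1388 + 9) + 2283) - 1871 = (-790*1397 + 2283) - 1871 = (-1103630 + 2283) - 1871 = -1101347 - 1871 = -1103218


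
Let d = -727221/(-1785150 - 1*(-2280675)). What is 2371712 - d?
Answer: 391747772007/165175 ≈ 2.3717e+6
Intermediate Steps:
d = -242407/165175 (d = -727221/(-1785150 + 2280675) = -727221/495525 = -727221*1/495525 = -242407/165175 ≈ -1.4676)
2371712 - d = 2371712 - 1*(-242407/165175) = 2371712 + 242407/165175 = 391747772007/165175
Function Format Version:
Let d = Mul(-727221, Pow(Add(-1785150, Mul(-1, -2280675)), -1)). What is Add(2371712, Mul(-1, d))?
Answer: Rational(391747772007, 165175) ≈ 2.3717e+6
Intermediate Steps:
d = Rational(-242407, 165175) (d = Mul(-727221, Pow(Add(-1785150, 2280675), -1)) = Mul(-727221, Pow(495525, -1)) = Mul(-727221, Rational(1, 495525)) = Rational(-242407, 165175) ≈ -1.4676)
Add(2371712, Mul(-1, d)) = Add(2371712, Mul(-1, Rational(-242407, 165175))) = Add(2371712, Rational(242407, 165175)) = Rational(391747772007, 165175)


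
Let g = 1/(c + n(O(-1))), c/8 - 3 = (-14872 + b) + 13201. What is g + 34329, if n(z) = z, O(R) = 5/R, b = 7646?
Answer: 1641578452/47819 ≈ 34329.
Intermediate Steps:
c = 47824 (c = 24 + 8*((-14872 + 7646) + 13201) = 24 + 8*(-7226 + 13201) = 24 + 8*5975 = 24 + 47800 = 47824)
g = 1/47819 (g = 1/(47824 + 5/(-1)) = 1/(47824 + 5*(-1)) = 1/(47824 - 5) = 1/47819 ≈ 2.0912e-5)
g + 34329 = 1/47819 + 34329 = 1641578452/47819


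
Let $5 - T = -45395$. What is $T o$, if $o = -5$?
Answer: $-227000$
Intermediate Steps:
$T = 45400$ ($T = 5 - -45395 = 5 + 45395 = 45400$)
$T o = 45400 \left(-5\right) = -227000$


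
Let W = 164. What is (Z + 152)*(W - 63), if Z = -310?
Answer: -15958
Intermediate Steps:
(Z + 152)*(W - 63) = (-310 + 152)*(164 - 63) = -158*101 = -15958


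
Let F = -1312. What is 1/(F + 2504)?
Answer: 1/1192 ≈ 0.00083893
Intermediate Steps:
1/(F + 2504) = 1/(-1312 + 2504) = 1/1192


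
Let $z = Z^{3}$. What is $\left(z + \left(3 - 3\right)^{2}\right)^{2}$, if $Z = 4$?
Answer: $4096$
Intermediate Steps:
$z = 64$ ($z = 4^{3} = 64$)
$\left(z + \left(3 - 3\right)^{2}\right)^{2} = \left(64 + \left(3 - 3\right)^{2}\right)^{2} = \left(64 + 0^{2}\right)^{2} = \left(64 + 0\right)^{2} = 64^{2} = 4096$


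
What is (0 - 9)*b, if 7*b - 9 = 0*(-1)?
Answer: -81/7 ≈ -11.571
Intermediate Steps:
b = 9/7 (b = 9/7 + (0*(-1))/7 = 9/7 + (1/7)*0 = 9/7 + 0 = 9/7 ≈ 1.2857)
(0 - 9)*b = (0 - 9)*(9/7) = -9*9/7 = -81/7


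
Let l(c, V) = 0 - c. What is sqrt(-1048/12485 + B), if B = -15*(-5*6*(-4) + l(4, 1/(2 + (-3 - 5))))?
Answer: 2*I*sqrt(67808993945)/12485 ≈ 41.714*I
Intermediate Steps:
l(c, V) = -c
B = -1740 (B = -15*(-5*6*(-4) - 1*4) = -15*(-30*(-4) - 4) = -15*(120 - 4) = -15*116 = -1740)
sqrt(-1048/12485 + B) = sqrt(-1048/12485 - 1740) = sqrt(-21724948/12485) = 2*I*sqrt(67808993945)/12485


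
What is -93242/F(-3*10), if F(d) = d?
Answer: 46621/15 ≈ 3108.1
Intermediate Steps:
-93242/F(-3*10) = -93242/((-3*10)) = -93242/(-30) = -93242*(-1/30) = 46621/15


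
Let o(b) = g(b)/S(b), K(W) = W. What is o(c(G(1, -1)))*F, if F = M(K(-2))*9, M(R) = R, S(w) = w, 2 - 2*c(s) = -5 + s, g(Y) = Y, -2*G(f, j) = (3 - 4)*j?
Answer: -18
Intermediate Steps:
G(f, j) = j/2 (G(f, j) = -(3 - 4)*j/2 = -(-1)*j/2 = j/2)
c(s) = 7/2 - s/2 (c(s) = 1 - (-5 + s)/2 = 1 + (5/2 - s/2) = 7/2 - s/2)
o(b) = 1 (o(b) = b/b = 1)
F = -18 (F = -2*9 = -18)
o(c(G(1, -1)))*F = 1*(-18) = -18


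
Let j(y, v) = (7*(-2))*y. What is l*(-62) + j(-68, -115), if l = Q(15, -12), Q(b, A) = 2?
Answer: 828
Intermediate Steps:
l = 2
j(y, v) = -14*y
l*(-62) + j(-68, -115) = 2*(-62) - 14*(-68) = -124 + 952 = 828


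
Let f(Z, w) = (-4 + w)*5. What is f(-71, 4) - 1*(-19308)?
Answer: 19308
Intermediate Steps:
f(Z, w) = -20 + 5*w
f(-71, 4) - 1*(-19308) = (-20 + 5*4) - 1*(-19308) = (-20 + 20) + 19308 = 0 + 19308 = 19308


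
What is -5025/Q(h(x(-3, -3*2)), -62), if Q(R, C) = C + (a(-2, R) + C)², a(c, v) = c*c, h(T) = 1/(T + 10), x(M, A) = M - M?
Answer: -5025/3302 ≈ -1.5218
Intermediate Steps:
x(M, A) = 0
h(T) = 1/(10 + T)
a(c, v) = c²
Q(R, C) = C + (4 + C)² (Q(R, C) = C + ((-2)² + C)² = C + (4 + C)²)
-5025/Q(h(x(-3, -3*2)), -62) = -5025/(-62 + (4 - 62)²) = -5025/(-62 + (-58)²) = -5025/(-62 + 3364) = -5025/3302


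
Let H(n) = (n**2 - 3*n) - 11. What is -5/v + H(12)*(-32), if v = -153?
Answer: -474907/153 ≈ -3104.0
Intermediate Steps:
H(n) = -11 + n**2 - 3*n
-5/v + H(12)*(-32) = -5/(-153) + (-11 + 12**2 - 3*12)*(-32) = -5*(-1/153) + (-11 + 144 - 36)*(-32) = 5/153 + 97*(-32) = 5/153 - 3104 = -474907/153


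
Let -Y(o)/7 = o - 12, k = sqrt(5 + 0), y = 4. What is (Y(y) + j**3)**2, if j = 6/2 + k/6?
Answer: 335939849/46656 + 329249*sqrt(5)/432 ≈ 8904.6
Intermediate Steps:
k = sqrt(5) ≈ 2.2361
j = 3 + sqrt(5)/6 (j = 6/2 + sqrt(5)/6 = 6*(1/2) + sqrt(5)*(1/6) = 3 + sqrt(5)/6 ≈ 3.3727)
Y(o) = 84 - 7*o (Y(o) = -7*(o - 12) = -7*(-12 + o) = 84 - 7*o)
(Y(y) + j**3)**2 = ((84 - 7*4) + (3 + sqrt(5)/6)**3)**2 = ((84 - 28) + (3 + sqrt(5)/6)**3)**2 = (56 + (3 + sqrt(5)/6)**3)**2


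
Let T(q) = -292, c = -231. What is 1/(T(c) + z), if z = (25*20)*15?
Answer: 1/7208 ≈ 0.00013873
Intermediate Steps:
z = 7500 (z = 500*15 = 7500)
1/(T(c) + z) = 1/(-292 + 7500) = 1/7208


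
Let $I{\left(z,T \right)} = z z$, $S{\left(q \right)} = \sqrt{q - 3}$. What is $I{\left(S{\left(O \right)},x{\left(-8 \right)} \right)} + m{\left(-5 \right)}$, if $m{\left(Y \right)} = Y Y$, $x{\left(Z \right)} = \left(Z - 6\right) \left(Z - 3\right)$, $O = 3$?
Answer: $25$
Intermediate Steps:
$S{\left(q \right)} = \sqrt{-3 + q}$
$x{\left(Z \right)} = \left(-6 + Z\right) \left(-3 + Z\right)$
$I{\left(z,T \right)} = z^{2}$
$m{\left(Y \right)} = Y^{2}$
$I{\left(S{\left(O \right)},x{\left(-8 \right)} \right)} + m{\left(-5 \right)} = \left(\sqrt{-3 + 3}\right)^{2} + \left(-5\right)^{2} = \left(\sqrt{0}\right)^{2} + 25 = 0^{2} + 25 = 0 + 25 = 25$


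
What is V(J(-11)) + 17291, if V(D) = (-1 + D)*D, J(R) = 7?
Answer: 17333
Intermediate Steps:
V(D) = D*(-1 + D)
V(J(-11)) + 17291 = 7*(-1 + 7) + 17291 = 7*6 + 17291 = 42 + 17291 = 17333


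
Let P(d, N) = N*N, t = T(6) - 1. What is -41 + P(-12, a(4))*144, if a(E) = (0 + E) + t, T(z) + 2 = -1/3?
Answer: 23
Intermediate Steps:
T(z) = -7/3 (T(z) = -2 - 1/3 = -2 - 1*⅓ = -2 - ⅓ = -7/3)
t = -10/3 (t = -7/3 - 1 = -10/3 ≈ -3.3333)
a(E) = -10/3 + E (a(E) = (0 + E) - 10/3 = E - 10/3 = -10/3 + E)
P(d, N) = N²
-41 + P(-12, a(4))*144 = -41 + (-10/3 + 4)²*144 = -41 + (⅔)²*144 = -41 + (4/9)*144 = -41 + 64 = 23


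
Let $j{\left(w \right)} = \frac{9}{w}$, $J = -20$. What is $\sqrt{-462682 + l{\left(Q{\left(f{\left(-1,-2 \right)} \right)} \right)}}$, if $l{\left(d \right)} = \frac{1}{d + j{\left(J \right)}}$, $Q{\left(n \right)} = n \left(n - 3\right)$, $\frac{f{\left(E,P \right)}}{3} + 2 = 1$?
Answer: $\frac{i \sqrt{6333653118}}{117} \approx 680.21 i$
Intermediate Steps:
$f{\left(E,P \right)} = -3$ ($f{\left(E,P \right)} = -6 + 3 \cdot 1 = -6 + 3 = -3$)
$Q{\left(n \right)} = n \left(-3 + n\right)$
$l{\left(d \right)} = \frac{1}{- \frac{9}{20} + d}$ ($l{\left(d \right)} = \frac{1}{d + \frac{9}{-20}} = \frac{1}{d + 9 \left(- \frac{1}{20}\right)} = \frac{1}{d - \frac{9}{20}} = \frac{1}{- \frac{9}{20} + d}$)
$\sqrt{-462682 + l{\left(Q{\left(f{\left(-1,-2 \right)} \right)} \right)}} = \sqrt{-462682 + \frac{20}{-9 + 20 \left(- 3 \left(-3 - 3\right)\right)}} = \sqrt{-462682 + \frac{20}{-9 + 20 \left(\left(-3\right) \left(-6\right)\right)}} = \sqrt{-462682 + \frac{20}{-9 + 20 \cdot 18}} = \sqrt{-462682 + \frac{20}{-9 + 360}} = \sqrt{-462682 + \frac{20}{351}} = \sqrt{- \frac{162401362}{351}} = \frac{i \sqrt{6333653118}}{117}$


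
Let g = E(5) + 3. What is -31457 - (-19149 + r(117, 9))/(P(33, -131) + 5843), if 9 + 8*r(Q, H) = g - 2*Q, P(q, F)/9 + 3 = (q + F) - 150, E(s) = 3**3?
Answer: -128825957/4096 ≈ -31452.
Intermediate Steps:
E(s) = 27
P(q, F) = -1377 + 9*F + 9*q (P(q, F) = -27 + 9*((q + F) - 150) = -27 + 9*((F + q) - 150) = -27 + 9*(-150 + F + q) = -27 + (-1350 + 9*F + 9*q) = -1377 + 9*F + 9*q)
g = 30 (g = 27 + 3 = 30)
r(Q, H) = 21/8 - Q/4 (r(Q, H) = -9/8 + (30 - 2*Q)/8 = -9/8 + (15/4 - Q/4) = 21/8 - Q/4)
-31457 - (-19149 + r(117, 9))/(P(33, -131) + 5843) = -31457 - (-19149 + (21/8 - 1/4*117))/((-1377 + 9*(-131) + 9*33) + 5843) = -31457 - (-19149 + (21/8 - 117/4))/((-1377 - 1179 + 297) + 5843) = -31457 - (-19149 - 213/8)/(-2259 + 5843) = -31457 - (-153405)/(8*3584) = -31457 - 1*(-21915/4096) = -31457 + 21915/4096 = -128825957/4096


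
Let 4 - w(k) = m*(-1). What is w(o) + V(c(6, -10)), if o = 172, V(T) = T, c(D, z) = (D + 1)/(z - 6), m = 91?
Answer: 1513/16 ≈ 94.563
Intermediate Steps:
c(D, z) = (1 + D)/(-6 + z)
w(k) = 95 (w(k) = 4 - 91*(-1) = 4 - 1*(-91) = 4 + 91 = 95)
w(o) + V(c(6, -10)) = 95 + (1 + 6)/(-6 - 10) = 95 + 7/(-16) = 95 - 1/16*7 = 95 - 7/16 = 1513/16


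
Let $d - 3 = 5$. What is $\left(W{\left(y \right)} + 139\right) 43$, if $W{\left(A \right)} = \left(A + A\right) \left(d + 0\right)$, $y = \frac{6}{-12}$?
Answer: $5633$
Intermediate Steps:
$d = 8$ ($d = 3 + 5 = 8$)
$y = - \frac{1}{2}$ ($y = 6 \left(- \frac{1}{12}\right) = - \frac{1}{2} \approx -0.5$)
$W{\left(A \right)} = 16 A$ ($W{\left(A \right)} = \left(A + A\right) \left(8 + 0\right) = 2 A 8 = 16 A$)
$\left(W{\left(y \right)} + 139\right) 43 = \left(16 \left(- \frac{1}{2}\right) + 139\right) 43 = \left(-8 + 139\right) 43 = 131 \cdot 43 = 5633$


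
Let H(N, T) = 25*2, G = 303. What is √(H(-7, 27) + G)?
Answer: √353 ≈ 18.788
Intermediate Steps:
H(N, T) = 50
√(H(-7, 27) + G) = √(50 + 303) = √353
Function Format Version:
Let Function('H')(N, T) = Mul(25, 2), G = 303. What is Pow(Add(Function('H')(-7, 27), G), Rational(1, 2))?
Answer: Pow(353, Rational(1, 2)) ≈ 18.788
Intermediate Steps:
Function('H')(N, T) = 50
Pow(Add(Function('H')(-7, 27), G), Rational(1, 2)) = Pow(Add(50, 303), Rational(1, 2)) = Pow(353, Rational(1, 2))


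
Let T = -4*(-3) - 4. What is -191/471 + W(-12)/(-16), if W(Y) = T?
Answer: -853/942 ≈ -0.90552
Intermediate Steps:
T = 8 (T = 12 - 4 = 8)
W(Y) = 8
-191/471 + W(-12)/(-16) = -191/471 + 8/(-16) = -191*1/471 + 8*(-1/16) = -191/471 - ½ = -853/942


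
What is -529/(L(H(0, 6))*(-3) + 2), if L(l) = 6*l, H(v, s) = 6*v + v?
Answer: -529/2 ≈ -264.50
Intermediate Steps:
H(v, s) = 7*v
-529/(L(H(0, 6))*(-3) + 2) = -529/((6*(7*0))*(-3) + 2) = -529/((6*0)*(-3) + 2) = -529/(0*(-3) + 2) = -529/(0 + 2) = -529/2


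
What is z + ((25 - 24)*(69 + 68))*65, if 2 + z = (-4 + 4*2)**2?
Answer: 8919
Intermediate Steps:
z = 14 (z = -2 + (-4 + 4*2)**2 = -2 + (-4 + 8)**2 = -2 + 4**2 = -2 + 16 = 14)
z + ((25 - 24)*(69 + 68))*65 = 14 + ((25 - 24)*(69 + 68))*65 = 14 + (1*137)*65 = 14 + 137*65 = 14 + 8905 = 8919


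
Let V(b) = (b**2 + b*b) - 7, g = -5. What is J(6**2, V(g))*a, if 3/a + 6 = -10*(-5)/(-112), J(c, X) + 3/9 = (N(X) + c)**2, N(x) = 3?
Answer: -255472/361 ≈ -707.68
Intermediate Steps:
V(b) = -7 + 2*b**2 (V(b) = (b**2 + b**2) - 7 = 2*b**2 - 7 = -7 + 2*b**2)
J(c, X) = -1/3 + (3 + c)**2
a = -168/361 (a = 3/(-6 - 10*(-5)/(-112)) = 3/(-6 + 50*(-1/112)) = 3/(-6 - 25/56) = 3/(-361/56) = 3*(-56/361) = -168/361 ≈ -0.46537)
J(6**2, V(g))*a = (-1/3 + (3 + 6**2)**2)*(-168/361) = (-1/3 + (3 + 36)**2)*(-168/361) = (-1/3 + 39**2)*(-168/361) = (-1/3 + 1521)*(-168/361) = (4562/3)*(-168/361) = -255472/361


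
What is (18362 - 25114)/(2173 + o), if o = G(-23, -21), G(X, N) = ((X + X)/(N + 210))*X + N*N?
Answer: -39879/15472 ≈ -2.5775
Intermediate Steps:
G(X, N) = N² + 2*X²/(210 + N) (G(X, N) = ((2*X)/(210 + N))*X + N² = (2*X/(210 + N))*X + N² = 2*X²/(210 + N) + N² = N² + 2*X²/(210 + N))
o = 84407/189 (o = ((-21)³ + 2*(-23)² + 210*(-21)²)/(210 - 21) = (-9261 + 2*529 + 210*441)/189 = (-9261 + 1058 + 92610)/189 = (1/189)*84407 = 84407/189 ≈ 446.60)
(18362 - 25114)/(2173 + o) = (18362 - 25114)/(2173 + 84407/189) = -6752/495104/189 = -6752*189/495104 = -39879/15472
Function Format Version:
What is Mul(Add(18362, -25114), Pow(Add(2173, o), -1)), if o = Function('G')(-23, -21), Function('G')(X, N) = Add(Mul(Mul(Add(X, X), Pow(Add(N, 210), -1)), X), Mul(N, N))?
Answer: Rational(-39879, 15472) ≈ -2.5775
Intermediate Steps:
Function('G')(X, N) = Add(Pow(N, 2), Mul(2, Pow(X, 2), Pow(Add(210, N), -1))) (Function('G')(X, N) = Add(Mul(Mul(Mul(2, X), Pow(Add(210, N), -1)), X), Pow(N, 2)) = Add(Mul(Mul(2, X, Pow(Add(210, N), -1)), X), Pow(N, 2)) = Add(Mul(2, Pow(X, 2), Pow(Add(210, N), -1)), Pow(N, 2)) = Add(Pow(N, 2), Mul(2, Pow(X, 2), Pow(Add(210, N), -1))))
o = Rational(84407, 189) (o = Mul(Pow(Add(210, -21), -1), Add(Pow(-21, 3), Mul(2, Pow(-23, 2)), Mul(210, Pow(-21, 2)))) = Mul(Pow(189, -1), Add(-9261, Mul(2, 529), Mul(210, 441))) = Mul(Rational(1, 189), Add(-9261, 1058, 92610)) = Mul(Rational(1, 189), 84407) = Rational(84407, 189) ≈ 446.60)
Mul(Add(18362, -25114), Pow(Add(2173, o), -1)) = Mul(Add(18362, -25114), Pow(Add(2173, Rational(84407, 189)), -1)) = Mul(-6752, Pow(Rational(495104, 189), -1)) = Mul(-6752, Rational(189, 495104)) = Rational(-39879, 15472)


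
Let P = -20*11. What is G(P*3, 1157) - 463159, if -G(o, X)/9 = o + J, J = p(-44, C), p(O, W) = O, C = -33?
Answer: -456823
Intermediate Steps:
P = -220
J = -44
G(o, X) = 396 - 9*o (G(o, X) = -9*(o - 44) = -9*(-44 + o) = 396 - 9*o)
G(P*3, 1157) - 463159 = (396 - (-1980)*3) - 463159 = (396 - 9*(-660)) - 463159 = (396 + 5940) - 463159 = 6336 - 463159 = -456823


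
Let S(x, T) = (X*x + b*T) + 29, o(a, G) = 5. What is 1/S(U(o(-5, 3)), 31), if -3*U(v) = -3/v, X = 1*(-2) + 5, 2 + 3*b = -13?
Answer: -5/627 ≈ -0.0079745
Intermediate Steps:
b = -5 (b = -⅔ + (⅓)*(-13) = -⅔ - 13/3 = -5)
X = 3 (X = -2 + 5 = 3)
U(v) = 1/v (U(v) = -(-1)/v = 1/v)
S(x, T) = 29 - 5*T + 3*x (S(x, T) = (3*x - 5*T) + 29 = (-5*T + 3*x) + 29 = 29 - 5*T + 3*x)
1/S(U(o(-5, 3)), 31) = 1/(29 - 5*31 + 3/5) = 1/(29 - 155 + 3*(⅕)) = 1/(29 - 155 + ⅗) = 1/(-627/5) = -5/627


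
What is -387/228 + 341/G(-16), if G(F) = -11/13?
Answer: -30757/76 ≈ -404.70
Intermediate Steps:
G(F) = -11/13 (G(F) = -11*1/13 = -11/13)
-387/228 + 341/G(-16) = -387/228 + 341/(-11/13) = -387*1/228 + 341*(-13/11) = -129/76 - 403 = -30757/76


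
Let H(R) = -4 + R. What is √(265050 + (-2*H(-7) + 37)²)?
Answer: √268531 ≈ 518.20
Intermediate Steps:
√(265050 + (-2*H(-7) + 37)²) = √(265050 + (-2*(-4 - 7) + 37)²) = √(265050 + (-2*(-11) + 37)²) = √(265050 + (22 + 37)²) = √(265050 + 59²) = √(265050 + 3481) = √268531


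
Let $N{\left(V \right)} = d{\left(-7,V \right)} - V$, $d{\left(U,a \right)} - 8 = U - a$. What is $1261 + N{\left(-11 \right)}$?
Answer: $1284$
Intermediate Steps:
$d{\left(U,a \right)} = 8 + U - a$ ($d{\left(U,a \right)} = 8 + \left(U - a\right) = 8 + U - a$)
$N{\left(V \right)} = 1 - 2 V$ ($N{\left(V \right)} = \left(8 - 7 - V\right) - V = \left(1 - V\right) - V = 1 - 2 V$)
$1261 + N{\left(-11 \right)} = 1261 + \left(1 - -22\right) = 1261 + \left(1 + 22\right) = 1261 + 23 = 1284$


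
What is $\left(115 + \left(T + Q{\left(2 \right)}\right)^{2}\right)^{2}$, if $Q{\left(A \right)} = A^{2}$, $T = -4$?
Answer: $13225$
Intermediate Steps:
$\left(115 + \left(T + Q{\left(2 \right)}\right)^{2}\right)^{2} = \left(115 + \left(-4 + 2^{2}\right)^{2}\right)^{2} = \left(115 + \left(-4 + 4\right)^{2}\right)^{2} = \left(115 + 0^{2}\right)^{2} = \left(115 + 0\right)^{2} = 115^{2} = 13225$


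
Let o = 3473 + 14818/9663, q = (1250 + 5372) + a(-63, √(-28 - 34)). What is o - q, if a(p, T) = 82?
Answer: -31206335/9663 ≈ -3229.5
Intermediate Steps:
q = 6704 (q = (1250 + 5372) + 82 = 6622 + 82 = 6704)
o = 33574417/9663 (o = 3473 + 14818*(1/9663) = 3473 + 14818/9663 = 33574417/9663 ≈ 3474.5)
o - q = 33574417/9663 - 1*6704 = 33574417/9663 - 6704 = -31206335/9663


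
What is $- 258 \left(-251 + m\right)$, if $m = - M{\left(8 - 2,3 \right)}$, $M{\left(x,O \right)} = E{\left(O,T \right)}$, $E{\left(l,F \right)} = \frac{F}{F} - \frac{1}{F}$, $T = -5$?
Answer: $\frac{325338}{5} \approx 65068.0$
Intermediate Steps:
$E{\left(l,F \right)} = 1 - \frac{1}{F}$
$M{\left(x,O \right)} = \frac{6}{5}$ ($M{\left(x,O \right)} = \frac{-1 - 5}{-5} = \left(- \frac{1}{5}\right) \left(-6\right) = \frac{6}{5}$)
$m = - \frac{6}{5}$ ($m = \left(-1\right) \frac{6}{5} = - \frac{6}{5} \approx -1.2$)
$- 258 \left(-251 + m\right) = - 258 \left(-251 - \frac{6}{5}\right) = \left(-258\right) \left(- \frac{1261}{5}\right) = \frac{325338}{5}$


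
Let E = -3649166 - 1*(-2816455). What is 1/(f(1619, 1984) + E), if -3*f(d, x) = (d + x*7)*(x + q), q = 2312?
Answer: -1/23038735 ≈ -4.3405e-8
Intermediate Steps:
f(d, x) = -(2312 + x)*(d + 7*x)/3 (f(d, x) = -(d + x*7)*(x + 2312)/3 = -(d + 7*x)*(2312 + x)/3 = -(2312 + x)*(d + 7*x)/3)
E = -832711 (E = -3649166 + 2816455 = -832711)
1/(f(1619, 1984) + E) = 1/((-16184/3*1984 - 2312/3*1619 - 7/3*1984² - ⅓*1619*1984) - 832711) = 1/((-32109056/3 - 3743128/3 - 7/3*3936256 - 3212096/3) - 832711) = 1/((-32109056/3 - 3743128/3 - 27553792/3 - 3212096/3) - 832711) = 1/(-22206024 - 832711) = 1/(-23038735) = -1/23038735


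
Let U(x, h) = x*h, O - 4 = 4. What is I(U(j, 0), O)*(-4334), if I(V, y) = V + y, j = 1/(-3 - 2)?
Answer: -34672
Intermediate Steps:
O = 8 (O = 4 + 4 = 8)
j = -⅕ (j = 1/(-5) = -⅕ ≈ -0.20000)
U(x, h) = h*x
I(U(j, 0), O)*(-4334) = (0*(-⅕) + 8)*(-4334) = (0 + 8)*(-4334) = 8*(-4334) = -34672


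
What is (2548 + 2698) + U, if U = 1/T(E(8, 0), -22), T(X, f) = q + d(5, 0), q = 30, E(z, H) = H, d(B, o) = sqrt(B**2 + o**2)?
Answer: 183611/35 ≈ 5246.0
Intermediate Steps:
T(X, f) = 35 (T(X, f) = 30 + sqrt(5**2 + 0**2) = 30 + sqrt(25 + 0) = 30 + sqrt(25) = 30 + 5 = 35)
U = 1/35 ≈ 0.028571
(2548 + 2698) + U = (2548 + 2698) + 1/35 = 5246 + 1/35 = 183611/35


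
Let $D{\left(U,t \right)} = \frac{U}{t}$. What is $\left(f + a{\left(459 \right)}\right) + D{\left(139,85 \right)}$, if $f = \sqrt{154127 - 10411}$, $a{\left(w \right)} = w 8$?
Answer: $\frac{312259}{85} + 2 \sqrt{35929} \approx 4052.7$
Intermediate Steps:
$a{\left(w \right)} = 8 w$
$f = 2 \sqrt{35929}$ ($f = \sqrt{143716} = 2 \sqrt{35929} \approx 379.1$)
$\left(f + a{\left(459 \right)}\right) + D{\left(139,85 \right)} = \left(2 \sqrt{35929} + 8 \cdot 459\right) + \frac{139}{85} = \left(2 \sqrt{35929} + 3672\right) + 139 \cdot \frac{1}{85} = \left(3672 + 2 \sqrt{35929}\right) + \frac{139}{85} = \frac{312259}{85} + 2 \sqrt{35929}$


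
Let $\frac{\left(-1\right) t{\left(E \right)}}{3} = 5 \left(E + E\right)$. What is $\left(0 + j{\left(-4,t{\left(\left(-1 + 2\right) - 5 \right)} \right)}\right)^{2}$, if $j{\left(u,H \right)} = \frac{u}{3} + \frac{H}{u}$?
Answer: $\frac{8836}{9} \approx 981.78$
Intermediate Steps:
$t{\left(E \right)} = - 30 E$ ($t{\left(E \right)} = - 3 \cdot 5 \left(E + E\right) = - 3 \cdot 5 \cdot 2 E = - 3 \cdot 10 E = - 30 E$)
$j{\left(u,H \right)} = \frac{u}{3} + \frac{H}{u}$ ($j{\left(u,H \right)} = u \frac{1}{3} + \frac{H}{u} = \frac{u}{3} + \frac{H}{u}$)
$\left(0 + j{\left(-4,t{\left(\left(-1 + 2\right) - 5 \right)} \right)}\right)^{2} = \left(0 + \left(\frac{1}{3} \left(-4\right) + \frac{\left(-30\right) \left(\left(-1 + 2\right) - 5\right)}{-4}\right)\right)^{2} = \left(0 + \left(- \frac{4}{3} + - 30 \left(1 - 5\right) \left(- \frac{1}{4}\right)\right)\right)^{2} = \left(0 + \left(- \frac{4}{3} + \left(-30\right) \left(-4\right) \left(- \frac{1}{4}\right)\right)\right)^{2} = \left(0 + \left(- \frac{4}{3} + 120 \left(- \frac{1}{4}\right)\right)\right)^{2} = \left(0 - \frac{94}{3}\right)^{2} = \left(- \frac{94}{3}\right)^{2} = \frac{8836}{9}$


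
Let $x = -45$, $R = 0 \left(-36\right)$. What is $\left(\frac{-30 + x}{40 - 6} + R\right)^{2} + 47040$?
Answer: $\frac{54383865}{1156} \approx 47045.0$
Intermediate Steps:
$R = 0$
$\left(\frac{-30 + x}{40 - 6} + R\right)^{2} + 47040 = \left(\frac{-30 - 45}{40 - 6} + 0\right)^{2} + 47040 = \left(- \frac{75}{34} + 0\right)^{2} + 47040 = \left(- \frac{75}{34}\right)^{2} + 47040 = \frac{5625}{1156} + 47040 = \frac{54383865}{1156}$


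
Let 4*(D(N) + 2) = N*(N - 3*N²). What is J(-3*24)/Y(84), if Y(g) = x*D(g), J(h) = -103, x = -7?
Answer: -103/3099362 ≈ -3.3233e-5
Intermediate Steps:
D(N) = -2 + N*(N - 3*N²)/4 (D(N) = -2 + (N*(N - 3*N²))/4 = -2 + N*(N - 3*N²)/4)
Y(g) = 14 - 7*g²/4 + 21*g³/4 (Y(g) = -7*(-2 - 3*g³/4 + g²/4) = 14 - 7*g²/4 + 21*g³/4)
J(-3*24)/Y(84) = -103/(14 - 7/4*84² + (21/4)*84³) = -103/(14 - 7/4*7056 + (21/4)*592704) = -103/(14 - 12348 + 3111696) = -103/3099362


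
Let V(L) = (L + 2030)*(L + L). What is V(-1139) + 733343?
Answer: -1296355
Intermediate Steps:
V(L) = 2*L*(2030 + L) (V(L) = (2030 + L)*(2*L) = 2*L*(2030 + L))
V(-1139) + 733343 = 2*(-1139)*(2030 - 1139) + 733343 = 2*(-1139)*891 + 733343 = -2029698 + 733343 = -1296355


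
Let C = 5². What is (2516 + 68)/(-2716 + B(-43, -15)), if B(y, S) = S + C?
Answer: -1292/1353 ≈ -0.95492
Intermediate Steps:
C = 25
B(y, S) = 25 + S (B(y, S) = S + 25 = 25 + S)
(2516 + 68)/(-2716 + B(-43, -15)) = (2516 + 68)/(-2716 + (25 - 15)) = 2584/(-2716 + 10) = 2584/(-2706) = 2584*(-1/2706) = -1292/1353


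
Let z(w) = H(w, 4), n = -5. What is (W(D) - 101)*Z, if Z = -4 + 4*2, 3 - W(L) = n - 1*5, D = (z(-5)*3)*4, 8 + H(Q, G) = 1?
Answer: -352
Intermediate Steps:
H(Q, G) = -7 (H(Q, G) = -8 + 1 = -7)
z(w) = -7
D = -84 (D = -7*3*4 = -21*4 = -84)
W(L) = 13 (W(L) = 3 - (-5 - 1*5) = 3 - (-5 - 5) = 3 - 1*(-10) = 3 + 10 = 13)
Z = 4 (Z = -4 + 8 = 4)
(W(D) - 101)*Z = (13 - 101)*4 = -88*4 = -352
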